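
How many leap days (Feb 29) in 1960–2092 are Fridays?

5

Leap years in 1960–2092: 34 of them.
Feb 29 weekday advances by 5 (mod 7) from one leap year to the next four years later (or differs when a century non-leap intervenes).
Leap-day weekdays: 1960:Mon 1964:Sat 1968:Thu 1972:Tue 1976:Sun 1980:Fri✓ 1984:Wed 1988:Mon 1992:Sat 1996:Thu 2000:Tue 2004:Sun 2008:Fri✓ …(8 more)… 2044:Mon 2048:Sat 2052:Thu 2056:Tue 2060:Sun 2064:Fri✓ 2068:Wed 2072:Mon 2076:Sat 2080:Thu 2084:Tue 2088:Sun 2092:Fri✓
Friday: 1980, 2008, 2036, 2064, 2092 → 5.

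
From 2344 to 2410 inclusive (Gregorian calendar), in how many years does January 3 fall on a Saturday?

10

Track January 3's weekday year by year (advancing +1, or +2 across a Feb 29):
  2344: Mon  2345: Wed (+2)  2346: Thu (+1)  2347: Fri (+1)  2348: Sat (+1) ✓
  2349: Mon (+2)  2350: Tue (+1)  2351: Wed (+1)  2352: Thu (+1)  2353: Sat (+2) ✓
  2354: Sun (+1)  2355: Mon (+1)  2356: Tue (+1)  2357: Thu (+2)  … (39 more years) …
  2397: Fri (+2)  2398: Sat (+1) ✓  2399: Sun (+1)  2400: Mon (+1)  2401: Wed (+2)
  2402: Thu (+1)  2403: Fri (+1)  2404: Sat (+1) ✓  2405: Mon (+2)  2406: Tue (+1)
  2407: Wed (+1)  2408: Thu (+1)  2409: Sat (+2) ✓  2410: Sun (+1)
Saturday years: 2348, 2353, 2359, 2370, 2376, 2381, 2387, 2398, 2404, 2409 — 10 in total.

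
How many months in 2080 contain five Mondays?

5

A month of length L has five Mondays iff its first Monday is on day ≤ L−28 (so day 1–3 in a 31-day month, 1–2 in a 30-day month, day 1 in a leap February).
Checking each month of 2080: Jan starts Mon (31d) ✓; Feb starts Thu (29d); Mar starts Fri (31d); Apr starts Mon (30d) ✓; May starts Wed (31d); Jun starts Sat (30d); Jul starts Mon (31d) ✓; Aug starts Thu (31d); Sep starts Sun (30d) ✓; Oct starts Tue (31d); Nov starts Fri (30d); Dec starts Sun (31d) ✓.
Five-Monday months: January, April, July, September, December → 5.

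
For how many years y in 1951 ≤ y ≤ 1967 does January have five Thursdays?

January has 31 days; it has five Thursdays when Thursday falls among the first (month-length − 28) days — i.e. when January 1 is one of Thursday/Wednesday/Tuesday.
January 1 by year: 1951:Mon 1952:Tue✓ 1953:Thu✓ 1954:Fri 1955:Sat 1956:Sun 1957:Tue✓ 1958:Wed✓ 1959:Thu✓ 1960:Fri 1961:Sun 1962:Mon 1963:Tue✓ 1964:Wed✓ 1965:Fri 1966:Sat 1967:Sun
Years with five Thursdays: 1952, 1953, 1957, 1958, 1959, 1963, 1964 → 7.

7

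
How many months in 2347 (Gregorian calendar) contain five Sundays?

A month of length L has five Sundays iff its first Sunday is on day ≤ L−28 (so day 1–3 in a 31-day month, 1–2 in a 30-day month, day 1 in a leap February).
Checking each month of 2347: Jan starts Wed (31d); Feb starts Sat (28d); Mar starts Sat (31d) ✓; Apr starts Tue (30d); May starts Thu (31d); Jun starts Sun (30d) ✓; Jul starts Tue (31d); Aug starts Fri (31d) ✓; Sep starts Mon (30d); Oct starts Wed (31d); Nov starts Sat (30d) ✓; Dec starts Mon (31d).
Five-Sunday months: March, June, August, November → 4.

4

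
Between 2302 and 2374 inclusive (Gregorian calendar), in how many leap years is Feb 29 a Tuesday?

Leap years in 2302–2374: 18 of them.
Feb 29 weekday advances by 5 (mod 7) from one leap year to the next four years later (or differs when a century non-leap intervenes).
Leap-day weekdays: 2304:Mon 2308:Sat 2312:Thu 2316:Tue✓ 2320:Sun 2324:Fri 2328:Wed 2332:Mon 2336:Sat 2340:Thu 2344:Tue✓ 2348:Sun 2352:Fri 2356:Wed 2360:Mon 2364:Sat 2368:Thu 2372:Tue✓
Tuesday: 2316, 2344, 2372 → 3.

3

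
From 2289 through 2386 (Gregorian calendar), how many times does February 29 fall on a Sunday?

Leap years in 2289–2386: 23 of them.
Feb 29 weekday advances by 5 (mod 7) from one leap year to the next four years later (or differs when a century non-leap intervenes).
Leap-day weekdays: 2292:Mon 2296:Sat 2304:Mon 2308:Sat 2312:Thu 2316:Tue 2320:Sun✓ 2324:Fri 2328:Wed 2332:Mon 2336:Sat 2340:Thu 2344:Tue 2348:Sun✓ 2352:Fri 2356:Wed 2360:Mon 2364:Sat 2368:Thu 2372:Tue 2376:Sun✓ 2380:Fri 2384:Wed
Sunday: 2320, 2348, 2376 → 3.

3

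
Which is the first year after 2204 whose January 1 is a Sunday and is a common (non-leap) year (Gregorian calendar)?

Jan 1 advances by 2 weekdays after a leap year and by 1 after a common year.
2204: Jan 1 is Sunday (leap).
2205: Tuesday
2206: Wednesday
2207: Thursday
2208: Friday (leap)
2209: Sunday
2209 begins on a Sunday and is a common year.

2209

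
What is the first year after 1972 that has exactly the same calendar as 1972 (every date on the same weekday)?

Two years share a calendar iff Jan 1 falls on the same weekday and both are leap or both are common. 1972: Jan 1 is Saturday, leap year.
1973: Jan 1 Monday, common
1974: Jan 1 Tuesday, common
1975: Jan 1 Wednesday, common
1976: Jan 1 Thursday, leap
1977: Jan 1 Saturday, common
1978: Jan 1 Sunday, common
1979: Jan 1 Monday, common
1980: Jan 1 Tuesday, leap
1981: Jan 1 Thursday, common
1982: Jan 1 Friday, common
1983: Jan 1 Saturday, common
1984: Jan 1 Sunday, leap
1985: Jan 1 Tuesday, common
1986: Jan 1 Wednesday, common
1987: Jan 1 Thursday, common
1988: Jan 1 Friday, leap
1989: Jan 1 Sunday, common
1990: Jan 1 Monday, common
1991: Jan 1 Tuesday, common
1992: Jan 1 Wednesday, leap
1993: Jan 1 Friday, common
1994: Jan 1 Saturday, common
1995: Jan 1 Sunday, common
1996: Jan 1 Monday, leap
1997: Jan 1 Wednesday, common
1998: Jan 1 Thursday, common
1999: Jan 1 Friday, common
2000: Jan 1 Saturday, leap
2000 matches on both conditions.

2000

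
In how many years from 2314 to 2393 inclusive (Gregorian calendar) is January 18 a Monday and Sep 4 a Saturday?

9

Check each year's weekday for January 18 and Sep 4:
  2314: Sun/Fri  2315: Mon/Sat ✓  2316: Tue/Mon  2317: Thu/Tue  2318: Fri/Wed  2319: Sat/Thu  2320: Sun/Sat  2321: Tue/Sun  2322: Wed/Mon  2323: Thu/Tue  2324: Fri/Thu  2325: Sun/Fri  2326: Mon/Sat ✓  2327: Tue/Sun  …(52 more)…  2380: Fri/Thu  2381: Sun/Fri  2382: Mon/Sat ✓  2383: Tue/Sun  2384: Wed/Tue  2385: Fri/Wed  2386: Sat/Thu  2387: Sun/Fri  2388: Mon/Sun  2389: Wed/Mon  2390: Thu/Tue  2391: Fri/Wed  2392: Sat/Fri  2393: Mon/Sat ✓
Both conditions hold in: 2315, 2326, 2337, 2343, 2354, 2365, 2371, 2382, 2393 — 9.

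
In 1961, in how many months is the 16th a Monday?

2

Check the 16th of each month of 1961: Jan 16: Mon, Feb 16: Thu, Mar 16: Thu, Apr 16: Sun, May 16: Tue, Jun 16: Fri, Jul 16: Sun, Aug 16: Wed, Sep 16: Sat, Oct 16: Mon, Nov 16: Thu, Dec 16: Sat.
Monday occurs in January, October — 2 months.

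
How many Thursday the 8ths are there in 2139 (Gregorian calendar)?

Check the 8th of each month of 2139: Jan 8: Thu, Feb 8: Sun, Mar 8: Sun, Apr 8: Wed, May 8: Fri, Jun 8: Mon, Jul 8: Wed, Aug 8: Sat, Sep 8: Tue, Oct 8: Thu, Nov 8: Sun, Dec 8: Tue.
Thursday occurs in January, October — 2 months.

2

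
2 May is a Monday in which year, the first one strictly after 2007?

From one year to the next, a fixed date's weekday advances by 1, or by 2 when a Feb 29 lies between the two dates.
2007: May 2 is Wednesday.
2008: Friday (+2)
2009: Saturday (+1)
2010: Sunday (+1)
2011: Monday (+1)
2 May falls on a Monday in 2011.

2011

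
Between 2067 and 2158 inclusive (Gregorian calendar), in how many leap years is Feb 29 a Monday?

3

Leap years in 2067–2158: 22 of them.
Feb 29 weekday advances by 5 (mod 7) from one leap year to the next four years later (or differs when a century non-leap intervenes).
Leap-day weekdays: 2068:Wed 2072:Mon✓ 2076:Sat 2080:Thu 2084:Tue 2088:Sun 2092:Fri 2096:Wed 2104:Fri 2108:Wed 2112:Mon✓ 2116:Sat 2120:Thu 2124:Tue 2128:Sun 2132:Fri 2136:Wed 2140:Mon✓ 2144:Sat 2148:Thu 2152:Tue 2156:Sun
Monday: 2072, 2112, 2140 → 3.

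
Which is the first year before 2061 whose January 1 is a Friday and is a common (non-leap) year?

Jan 1 advances by 2 weekdays after a leap year and by 1 after a common year.
2061: Jan 1 is Saturday.
2060: Thursday (leap)
2059: Wednesday
2058: Tuesday
2057: Monday
2056: Saturday (leap)
2055: Friday
2055 begins on a Friday and is a common year.

2055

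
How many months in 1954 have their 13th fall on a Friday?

Check the 13th of each month of 1954: Jan 13: Wed, Feb 13: Sat, Mar 13: Sat, Apr 13: Tue, May 13: Thu, Jun 13: Sun, Jul 13: Tue, Aug 13: Fri, Sep 13: Mon, Oct 13: Wed, Nov 13: Sat, Dec 13: Mon.
Friday occurs in August — 1 month.

1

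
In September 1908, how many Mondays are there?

4

September 1908 has 30 days and begins on Tuesday.
The first Monday is September 7.
Mondays fall on 7, 14, 21, 28 — that's 4.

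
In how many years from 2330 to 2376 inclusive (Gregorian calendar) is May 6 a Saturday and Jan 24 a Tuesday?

Check each year's weekday for May 6 and Jan 24:
  2330: Tue/Fri  2331: Wed/Sat  2332: Fri/Sun  2333: Sat/Tue ✓  2334: Sun/Wed  2335: Mon/Thu  2336: Wed/Fri  2337: Thu/Sun  2338: Fri/Mon  2339: Sat/Tue ✓  2340: Mon/Wed  2341: Tue/Fri  2342: Wed/Sat  2343: Thu/Sun  …(19 more)…  2363: Mon/Thu  2364: Wed/Fri  2365: Thu/Sun  2366: Fri/Mon  2367: Sat/Tue ✓  2368: Mon/Wed  2369: Tue/Fri  2370: Wed/Sat  2371: Thu/Sun  2372: Sat/Mon  2373: Sun/Wed  2374: Mon/Thu  2375: Tue/Fri  2376: Thu/Sat
Both conditions hold in: 2333, 2339, 2350, 2361, 2367 — 5.

5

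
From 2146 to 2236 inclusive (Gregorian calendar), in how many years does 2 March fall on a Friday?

Track 2 March's weekday year by year (advancing +1, or +2 across a Feb 29):
  2146: Wed  2147: Thu (+1)  2148: Sat (+2)  2149: Sun (+1)  2150: Mon (+1)
  2151: Tue (+1)  2152: Thu (+2)  2153: Fri (+1) ✓  2154: Sat (+1)  2155: Sun (+1)
  2156: Tue (+2)  2157: Wed (+1)  2158: Thu (+1)  2159: Fri (+1) ✓  … (63 more years) …
  2223: Sun (+1)  2224: Tue (+2)  2225: Wed (+1)  2226: Thu (+1)  2227: Fri (+1) ✓
  2228: Sun (+2)  2229: Mon (+1)  2230: Tue (+1)  2231: Wed (+1)  2232: Fri (+2) ✓
  2233: Sat (+1)  2234: Sun (+1)  2235: Mon (+1)  2236: Wed (+2)
Friday years: 2153, 2159, 2164, 2170, 2181, 2187, 2192, 2198, 2204, 2210, 2221, 2227, 2232 — 13 in total.

13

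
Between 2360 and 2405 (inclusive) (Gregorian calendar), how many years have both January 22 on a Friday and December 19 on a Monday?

Check each year's weekday for January 22 and December 19:
  2360: Fri/Mon ✓  2361: Sun/Tue  2362: Mon/Wed  2363: Tue/Thu  2364: Wed/Sat  2365: Fri/Sun  2366: Sat/Mon  2367: Sun/Tue  2368: Mon/Thu  2369: Wed/Fri  2370: Thu/Sat  2371: Fri/Sun  2372: Sat/Tue  2373: Mon/Wed  …(18 more)…  2392: Wed/Sat  2393: Fri/Sun  2394: Sat/Mon  2395: Sun/Tue  2396: Mon/Thu  2397: Wed/Fri  2398: Thu/Sat  2399: Fri/Sun  2400: Sat/Tue  2401: Mon/Wed  2402: Tue/Thu  2403: Wed/Fri  2404: Thu/Sun  2405: Sat/Mon
Both conditions hold in: 2360, 2388 — 2.

2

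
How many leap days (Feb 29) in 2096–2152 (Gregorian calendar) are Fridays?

Leap years in 2096–2152: 14 of them.
Feb 29 weekday advances by 5 (mod 7) from one leap year to the next four years later (or differs when a century non-leap intervenes).
Leap-day weekdays: 2096:Wed 2104:Fri✓ 2108:Wed 2112:Mon 2116:Sat 2120:Thu 2124:Tue 2128:Sun 2132:Fri✓ 2136:Wed 2140:Mon 2144:Sat 2148:Thu 2152:Tue
Friday: 2104, 2132 → 2.

2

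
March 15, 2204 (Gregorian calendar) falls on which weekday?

Thursday

January 1, 2204 is a Sunday.
March 15 is day 75 of the year, i.e. 74 days after Jan 1.
74 mod 7 = 4, so advance 4 weekdays from Sunday: Thursday.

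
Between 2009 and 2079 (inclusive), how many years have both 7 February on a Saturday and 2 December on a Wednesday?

Check each year's weekday for 7 February and 2 December:
  2009: Sat/Wed ✓  2010: Sun/Thu  2011: Mon/Fri  2012: Tue/Sun  2013: Thu/Mon  2014: Fri/Tue  2015: Sat/Wed ✓  2016: Sun/Fri  2017: Tue/Sat  2018: Wed/Sun  2019: Thu/Mon  2020: Fri/Wed  2021: Sun/Thu  2022: Mon/Fri  …(43 more)…  2066: Sun/Thu  2067: Mon/Fri  2068: Tue/Sun  2069: Thu/Mon  2070: Fri/Tue  2071: Sat/Wed ✓  2072: Sun/Fri  2073: Tue/Sat  2074: Wed/Sun  2075: Thu/Mon  2076: Fri/Wed  2077: Sun/Thu  2078: Mon/Fri  2079: Tue/Sat
Both conditions hold in: 2009, 2015, 2026, 2037, 2043, 2054, 2065, 2071 — 8.

8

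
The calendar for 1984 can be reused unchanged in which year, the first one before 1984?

Two years share a calendar iff Jan 1 falls on the same weekday and both are leap or both are common. 1984: Jan 1 is Sunday, leap year.
1983: Jan 1 Saturday, common
1982: Jan 1 Friday, common
1981: Jan 1 Thursday, common
1980: Jan 1 Tuesday, leap
1979: Jan 1 Monday, common
1978: Jan 1 Sunday, common
1977: Jan 1 Saturday, common
1976: Jan 1 Thursday, leap
1975: Jan 1 Wednesday, common
1974: Jan 1 Tuesday, common
1973: Jan 1 Monday, common
1972: Jan 1 Saturday, leap
1971: Jan 1 Friday, common
1970: Jan 1 Thursday, common
1969: Jan 1 Wednesday, common
1968: Jan 1 Monday, leap
1967: Jan 1 Sunday, common
1966: Jan 1 Saturday, common
1965: Jan 1 Friday, common
1964: Jan 1 Wednesday, leap
1963: Jan 1 Tuesday, common
1962: Jan 1 Monday, common
1961: Jan 1 Sunday, common
1960: Jan 1 Friday, leap
1959: Jan 1 Thursday, common
1958: Jan 1 Wednesday, common
1957: Jan 1 Tuesday, common
1956: Jan 1 Sunday, leap
1956 matches on both conditions.

1956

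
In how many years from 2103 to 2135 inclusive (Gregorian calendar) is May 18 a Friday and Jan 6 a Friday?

1

Check each year's weekday for May 18 and Jan 6:
  2103: Fri/Sat  2104: Sun/Sun  2105: Mon/Tue  2106: Tue/Wed  2107: Wed/Thu  2108: Fri/Fri ✓  2109: Sat/Sun  2110: Sun/Mon  2111: Mon/Tue  2112: Wed/Wed  2113: Thu/Fri  2114: Fri/Sat  2115: Sat/Sun  2116: Mon/Mon  …(5 more)…  2122: Mon/Tue  2123: Tue/Wed  2124: Thu/Thu  2125: Fri/Sat  2126: Sat/Sun  2127: Sun/Mon  2128: Tue/Tue  2129: Wed/Thu  2130: Thu/Fri  2131: Fri/Sat  2132: Sun/Sun  2133: Mon/Tue  2134: Tue/Wed  2135: Wed/Thu
Both conditions hold in: 2108 — 1.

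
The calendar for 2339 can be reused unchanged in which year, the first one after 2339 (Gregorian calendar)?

Two years share a calendar iff Jan 1 falls on the same weekday and both are leap or both are common. 2339: Jan 1 is Sunday, common year.
2340: Jan 1 Monday, leap
2341: Jan 1 Wednesday, common
2342: Jan 1 Thursday, common
2343: Jan 1 Friday, common
2344: Jan 1 Saturday, leap
2345: Jan 1 Monday, common
2346: Jan 1 Tuesday, common
2347: Jan 1 Wednesday, common
2348: Jan 1 Thursday, leap
2349: Jan 1 Saturday, common
2350: Jan 1 Sunday, common
2350 matches on both conditions.

2350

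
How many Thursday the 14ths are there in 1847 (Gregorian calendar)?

Check the 14th of each month of 1847: Jan 14: Thu, Feb 14: Sun, Mar 14: Sun, Apr 14: Wed, May 14: Fri, Jun 14: Mon, Jul 14: Wed, Aug 14: Sat, Sep 14: Tue, Oct 14: Thu, Nov 14: Sun, Dec 14: Tue.
Thursday occurs in January, October — 2 months.

2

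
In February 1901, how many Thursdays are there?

February 1901 has 28 days and begins on Friday.
The first Thursday is February 7.
Thursdays fall on 7, 14, 21, 28 — that's 4.

4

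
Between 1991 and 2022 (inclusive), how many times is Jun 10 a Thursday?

Track Jun 10's weekday year by year (advancing +1, or +2 across a Feb 29):
  1991: Mon  1992: Wed (+2)  1993: Thu (+1) ✓  1994: Fri (+1)  1995: Sat (+1)
  1996: Mon (+2)  1997: Tue (+1)  1998: Wed (+1)  1999: Thu (+1) ✓  2000: Sat (+2)
  2001: Sun (+1)  2002: Mon (+1)  2003: Tue (+1)  2004: Thu (+2) ✓  … (4 more years) …
  2009: Wed (+1)  2010: Thu (+1) ✓  2011: Fri (+1)  2012: Sun (+2)  2013: Mon (+1)
  2014: Tue (+1)  2015: Wed (+1)  2016: Fri (+2)  2017: Sat (+1)  2018: Sun (+1)
  2019: Mon (+1)  2020: Wed (+2)  2021: Thu (+1) ✓  2022: Fri (+1)
Thursday years: 1993, 1999, 2004, 2010, 2021 — 5 in total.

5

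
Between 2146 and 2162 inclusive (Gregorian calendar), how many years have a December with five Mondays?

December has 31 days; it has five Mondays when Monday falls among the first (month-length − 28) days — i.e. when December 1 is one of Monday/Sunday/Saturday.
December 1 by year: 2146:Thu 2147:Fri 2148:Sun✓ 2149:Mon✓ 2150:Tue 2151:Wed 2152:Fri 2153:Sat✓ 2154:Sun✓ 2155:Mon✓ 2156:Wed 2157:Thu 2158:Fri 2159:Sat✓ 2160:Mon✓ 2161:Tue 2162:Wed
Years with five Mondays: 2148, 2149, 2153, 2154, 2155, 2159, 2160 → 7.

7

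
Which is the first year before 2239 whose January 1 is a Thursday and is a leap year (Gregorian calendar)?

2224

Jan 1 advances by 2 weekdays after a leap year and by 1 after a common year.
2239: Jan 1 is Tuesday.
2238: Monday
2237: Sunday
2236: Friday (leap)
2235: Thursday
2234: Wednesday
2233: Tuesday
2232: Sunday (leap)
2231: Saturday
2230: Friday
2229: Thursday
2228: Tuesday (leap)
2227: Monday
2226: Sunday
2225: Saturday
2224: Thursday (leap)
2224 begins on a Thursday and is a leap year.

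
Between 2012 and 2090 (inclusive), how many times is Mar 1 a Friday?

Track Mar 1's weekday year by year (advancing +1, or +2 across a Feb 29):
  2012: Thu  2013: Fri (+1) ✓  2014: Sat (+1)  2015: Sun (+1)  2016: Tue (+2)
  2017: Wed (+1)  2018: Thu (+1)  2019: Fri (+1) ✓  2020: Sun (+2)  2021: Mon (+1)
  2022: Tue (+1)  2023: Wed (+1)  2024: Fri (+2) ✓  2025: Sat (+1)  … (51 more years) …
  2077: Mon (+1)  2078: Tue (+1)  2079: Wed (+1)  2080: Fri (+2) ✓  2081: Sat (+1)
  2082: Sun (+1)  2083: Mon (+1)  2084: Wed (+2)  2085: Thu (+1)  2086: Fri (+1) ✓
  2087: Sat (+1)  2088: Mon (+2)  2089: Tue (+1)  2090: Wed (+1)
Friday years: 2013, 2019, 2024, 2030, 2041, 2047, 2052, 2058, 2069, 2075, 2080, 2086 — 12 in total.

12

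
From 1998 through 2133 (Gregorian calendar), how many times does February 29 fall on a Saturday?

4

Leap years in 1998–2133: 33 of them.
Feb 29 weekday advances by 5 (mod 7) from one leap year to the next four years later (or differs when a century non-leap intervenes).
Leap-day weekdays: 2000:Tue 2004:Sun 2008:Fri 2012:Wed 2016:Mon 2020:Sat✓ 2024:Thu 2028:Tue 2032:Sun 2036:Fri 2040:Wed 2044:Mon 2048:Sat✓ …(7 more)… 2080:Thu 2084:Tue 2088:Sun 2092:Fri 2096:Wed 2104:Fri 2108:Wed 2112:Mon 2116:Sat✓ 2120:Thu 2124:Tue 2128:Sun 2132:Fri
Saturday: 2020, 2048, 2076, 2116 → 4.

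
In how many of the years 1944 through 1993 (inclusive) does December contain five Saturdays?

December has 31 days; it has five Saturdays when Saturday falls among the first (month-length − 28) days — i.e. when December 1 is one of Saturday/Friday/Thursday.
December 1 by year: 1944:Fri✓ 1945:Sat✓ 1946:Sun 1947:Mon 1948:Wed 1949:Thu✓ 1950:Fri✓ 1951:Sat✓ 1952:Mon 1953:Tue 1954:Wed 1955:Thu✓ 1956:Sat✓ 1957:Sun 1958:Mon …(20 more)… 1979:Sat✓ 1980:Mon 1981:Tue 1982:Wed 1983:Thu✓ 1984:Sat✓ 1985:Sun 1986:Mon 1987:Tue 1988:Thu✓ 1989:Fri✓ 1990:Sat✓ 1991:Sun 1992:Tue 1993:Wed
Years with five Saturdays: 1944, 1945, 1949, 1950, 1951, 1955, 1956, 1960, 1961, 1962, 1966, 1967, 1972, 1973, 1977, 1978, 1979, 1983, 1984, 1988, 1989, 1990 → 22.

22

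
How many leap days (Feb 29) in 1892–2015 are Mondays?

5

Leap years in 1892–2015: 30 of them.
Feb 29 weekday advances by 5 (mod 7) from one leap year to the next four years later (or differs when a century non-leap intervenes).
Leap-day weekdays: 1892:Mon✓ 1896:Sat 1904:Mon✓ 1908:Sat 1912:Thu 1916:Tue 1920:Sun 1924:Fri 1928:Wed 1932:Mon✓ 1936:Sat 1940:Thu 1944:Tue …(4 more)… 1964:Sat 1968:Thu 1972:Tue 1976:Sun 1980:Fri 1984:Wed 1988:Mon✓ 1992:Sat 1996:Thu 2000:Tue 2004:Sun 2008:Fri 2012:Wed
Monday: 1892, 1904, 1932, 1960, 1988 → 5.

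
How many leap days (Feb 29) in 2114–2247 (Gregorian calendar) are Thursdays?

5

Leap years in 2114–2247: 32 of them.
Feb 29 weekday advances by 5 (mod 7) from one leap year to the next four years later (or differs when a century non-leap intervenes).
Leap-day weekdays: 2116:Sat 2120:Thu✓ 2124:Tue 2128:Sun 2132:Fri 2136:Wed 2140:Mon 2144:Sat 2148:Thu✓ 2152:Tue 2156:Sun 2160:Fri 2164:Wed …(6 more)… 2192:Wed 2196:Mon 2204:Wed 2208:Mon 2212:Sat 2216:Thu✓ 2220:Tue 2224:Sun 2228:Fri 2232:Wed 2236:Mon 2240:Sat 2244:Thu✓
Thursday: 2120, 2148, 2176, 2216, 2244 → 5.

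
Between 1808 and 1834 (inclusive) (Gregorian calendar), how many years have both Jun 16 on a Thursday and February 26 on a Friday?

1

Check each year's weekday for Jun 16 and February 26:
  1808: Thu/Fri ✓  1809: Fri/Sun  1810: Sat/Mon  1811: Sun/Tue  1812: Tue/Wed  1813: Wed/Fri  1814: Thu/Sat  1815: Fri/Sun  1816: Sun/Mon  1817: Mon/Wed  1818: Tue/Thu  1819: Wed/Fri  1820: Fri/Sat  1821: Sat/Mon  1822: Sun/Tue  1823: Mon/Wed  1824: Wed/Thu  1825: Thu/Sat  1826: Fri/Sun  1827: Sat/Mon  1828: Mon/Tue  1829: Tue/Thu  1830: Wed/Fri  1831: Thu/Sat  1832: Sat/Sun  1833: Sun/Tue  1834: Mon/Wed
Both conditions hold in: 1808 — 1.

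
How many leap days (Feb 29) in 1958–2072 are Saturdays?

4

Leap years in 1958–2072: 29 of them.
Feb 29 weekday advances by 5 (mod 7) from one leap year to the next four years later (or differs when a century non-leap intervenes).
Leap-day weekdays: 1960:Mon 1964:Sat✓ 1968:Thu 1972:Tue 1976:Sun 1980:Fri 1984:Wed 1988:Mon 1992:Sat✓ 1996:Thu 2000:Tue 2004:Sun 2008:Fri …(3 more)… 2024:Thu 2028:Tue 2032:Sun 2036:Fri 2040:Wed 2044:Mon 2048:Sat✓ 2052:Thu 2056:Tue 2060:Sun 2064:Fri 2068:Wed 2072:Mon
Saturday: 1964, 1992, 2020, 2048 → 4.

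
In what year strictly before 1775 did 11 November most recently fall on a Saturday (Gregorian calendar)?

1769

From one year to the next, a fixed date's weekday advances by 1, or by 2 when a Feb 29 lies between the two dates.
1775: November 11 is Saturday.
1774: Friday (−1)
1773: Thursday (−1)
1772: Wednesday (−1)
1771: Monday (−2)
1770: Sunday (−1)
1769: Saturday (−1)
11 November falls on a Saturday in 1769.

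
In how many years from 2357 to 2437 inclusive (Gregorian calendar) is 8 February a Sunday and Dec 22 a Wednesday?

3

Check each year's weekday for 8 February and Dec 22:
  2357: Fri/Sun  2358: Sat/Mon  2359: Sun/Tue  2360: Mon/Thu  2361: Wed/Fri  2362: Thu/Sat  2363: Fri/Sun  2364: Sat/Tue  2365: Mon/Wed  2366: Tue/Thu  2367: Wed/Fri  2368: Thu/Sun  2369: Sat/Mon  2370: Sun/Tue  …(53 more)…  2424: Thu/Sun  2425: Sat/Mon  2426: Sun/Tue  2427: Mon/Wed  2428: Tue/Fri  2429: Thu/Sat  2430: Fri/Sun  2431: Sat/Mon  2432: Sun/Wed ✓  2433: Tue/Thu  2434: Wed/Fri  2435: Thu/Sat  2436: Fri/Mon  2437: Sun/Tue
Both conditions hold in: 2376, 2404, 2432 — 3.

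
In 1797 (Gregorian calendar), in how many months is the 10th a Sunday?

2

Check the 10th of each month of 1797: Jan 10: Tue, Feb 10: Fri, Mar 10: Fri, Apr 10: Mon, May 10: Wed, Jun 10: Sat, Jul 10: Mon, Aug 10: Thu, Sep 10: Sun, Oct 10: Tue, Nov 10: Fri, Dec 10: Sun.
Sunday occurs in September, December — 2 months.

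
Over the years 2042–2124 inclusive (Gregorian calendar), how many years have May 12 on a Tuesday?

Track May 12's weekday year by year (advancing +1, or +2 across a Feb 29):
  2042: Mon  2043: Tue (+1) ✓  2044: Thu (+2)  2045: Fri (+1)  2046: Sat (+1)
  2047: Sun (+1)  2048: Tue (+2) ✓  2049: Wed (+1)  2050: Thu (+1)  2051: Fri (+1)
  2052: Sun (+2)  2053: Mon (+1)  2054: Tue (+1) ✓  2055: Wed (+1)  … (55 more years) …
  2111: Tue (+1) ✓  2112: Thu (+2)  2113: Fri (+1)  2114: Sat (+1)  2115: Sun (+1)
  2116: Tue (+2) ✓  2117: Wed (+1)  2118: Thu (+1)  2119: Fri (+1)  2120: Sun (+2)
  2121: Mon (+1)  2122: Tue (+1) ✓  2123: Wed (+1)  2124: Fri (+2)
Tuesday years: 2043, 2048, 2054, 2065, 2071, 2076, 2082, 2093, 2099, 2105, 2111, 2116, 2122 — 13 in total.

13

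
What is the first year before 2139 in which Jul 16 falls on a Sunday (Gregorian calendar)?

From one year to the next, a fixed date's weekday advances by 1, or by 2 when a Feb 29 lies between the two dates.
2139: July 16 is Thursday.
2138: Wednesday (−1)
2137: Tuesday (−1)
2136: Monday (−1)
2135: Saturday (−2)
2134: Friday (−1)
2133: Thursday (−1)
2132: Wednesday (−1)
2131: Monday (−2)
2130: Sunday (−1)
Jul 16 falls on a Sunday in 2130.

2130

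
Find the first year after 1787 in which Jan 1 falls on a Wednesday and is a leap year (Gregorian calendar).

1812

Jan 1 advances by 2 weekdays after a leap year and by 1 after a common year.
1787: Jan 1 is Monday.
1788: Tuesday (leap)
1789: Thursday
1790: Friday
1791: Saturday
1792: Sunday (leap)
1793: Tuesday
1794: Wednesday
1795: Thursday
1796: Friday (leap)
1797: Sunday
1798: Monday
1799: Tuesday
1800: Wednesday
1801: Thursday
1802: Friday
1803: Saturday
1804: Sunday (leap)
1805: Tuesday
1806: Wednesday
1807: Thursday
1808: Friday (leap)
1809: Sunday
1810: Monday
1811: Tuesday
1812: Wednesday (leap)
1812 begins on a Wednesday and is a leap year.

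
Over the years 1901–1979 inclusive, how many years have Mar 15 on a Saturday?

11

Track Mar 15's weekday year by year (advancing +1, or +2 across a Feb 29):
  1901: Fri  1902: Sat (+1) ✓  1903: Sun (+1)  1904: Tue (+2)  1905: Wed (+1)
  1906: Thu (+1)  1907: Fri (+1)  1908: Sun (+2)  1909: Mon (+1)  1910: Tue (+1)
  1911: Wed (+1)  1912: Fri (+2)  1913: Sat (+1) ✓  1914: Sun (+1)  … (51 more years) …
  1966: Tue (+1)  1967: Wed (+1)  1968: Fri (+2)  1969: Sat (+1) ✓  1970: Sun (+1)
  1971: Mon (+1)  1972: Wed (+2)  1973: Thu (+1)  1974: Fri (+1)  1975: Sat (+1) ✓
  1976: Mon (+2)  1977: Tue (+1)  1978: Wed (+1)  1979: Thu (+1)
Saturday years: 1902, 1913, 1919, 1924, 1930, 1941, 1947, 1952, 1958, 1969, 1975 — 11 in total.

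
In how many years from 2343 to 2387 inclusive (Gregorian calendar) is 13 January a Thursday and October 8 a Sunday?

Check each year's weekday for 13 January and October 8:
  2343: Wed/Fri  2344: Thu/Sun ✓  2345: Sat/Mon  2346: Sun/Tue  2347: Mon/Wed  2348: Tue/Fri  2349: Thu/Sat  2350: Fri/Sun  2351: Sat/Mon  2352: Sun/Wed  2353: Tue/Thu  2354: Wed/Fri  2355: Thu/Sat  2356: Fri/Mon  …(17 more)…  2374: Sun/Tue  2375: Mon/Wed  2376: Tue/Fri  2377: Thu/Sat  2378: Fri/Sun  2379: Sat/Mon  2380: Sun/Wed  2381: Tue/Thu  2382: Wed/Fri  2383: Thu/Sat  2384: Fri/Mon  2385: Sun/Tue  2386: Mon/Wed  2387: Tue/Thu
Both conditions hold in: 2344, 2372 — 2.

2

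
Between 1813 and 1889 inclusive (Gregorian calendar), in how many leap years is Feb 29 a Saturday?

Leap years in 1813–1889: 19 of them.
Feb 29 weekday advances by 5 (mod 7) from one leap year to the next four years later (or differs when a century non-leap intervenes).
Leap-day weekdays: 1816:Thu 1820:Tue 1824:Sun 1828:Fri 1832:Wed 1836:Mon 1840:Sat✓ 1844:Thu 1848:Tue 1852:Sun 1856:Fri 1860:Wed 1864:Mon 1868:Sat✓ 1872:Thu 1876:Tue 1880:Sun 1884:Fri 1888:Wed
Saturday: 1840, 1868 → 2.

2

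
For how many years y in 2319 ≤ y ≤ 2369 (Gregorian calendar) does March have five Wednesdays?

22

March has 31 days; it has five Wednesdays when Wednesday falls among the first (month-length − 28) days — i.e. when March 1 is one of Wednesday/Tuesday/Monday.
March 1 by year: 2319:Sat 2320:Mon✓ 2321:Tue✓ 2322:Wed✓ 2323:Thu 2324:Sat 2325:Sun 2326:Mon✓ 2327:Tue✓ 2328:Thu 2329:Fri 2330:Sat 2331:Sun 2332:Tue✓ 2333:Wed✓ …(21 more)… 2355:Tue✓ 2356:Thu 2357:Fri 2358:Sat 2359:Sun 2360:Tue✓ 2361:Wed✓ 2362:Thu 2363:Fri 2364:Sun 2365:Mon✓ 2366:Tue✓ 2367:Wed✓ 2368:Fri 2369:Sat
Years with five Wednesdays: 2320, 2321, 2322, 2326, 2327, 2332, 2333, 2337, 2338, 2339, 2343, 2344, 2348, 2349, 2350, 2354, 2355, 2360, 2361, 2365, 2366, 2367 → 22.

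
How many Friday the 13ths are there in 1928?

Check the 13th of each month of 1928: Jan 13: Fri, Feb 13: Mon, Mar 13: Tue, Apr 13: Fri, May 13: Sun, Jun 13: Wed, Jul 13: Fri, Aug 13: Mon, Sep 13: Thu, Oct 13: Sat, Nov 13: Tue, Dec 13: Thu.
Friday occurs in January, April, July — 3 months.

3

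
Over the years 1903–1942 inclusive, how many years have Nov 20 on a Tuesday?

5

Track Nov 20's weekday year by year (advancing +1, or +2 across a Feb 29):
  1903: Fri  1904: Sun (+2)  1905: Mon (+1)  1906: Tue (+1) ✓  1907: Wed (+1)
  1908: Fri (+2)  1909: Sat (+1)  1910: Sun (+1)  1911: Mon (+1)  1912: Wed (+2)
  1913: Thu (+1)  1914: Fri (+1)  1915: Sat (+1)  1916: Mon (+2)  … (12 more years) …
  1929: Wed (+1)  1930: Thu (+1)  1931: Fri (+1)  1932: Sun (+2)  1933: Mon (+1)
  1934: Tue (+1) ✓  1935: Wed (+1)  1936: Fri (+2)  1937: Sat (+1)  1938: Sun (+1)
  1939: Mon (+1)  1940: Wed (+2)  1941: Thu (+1)  1942: Fri (+1)
Tuesday years: 1906, 1917, 1923, 1928, 1934 — 5 in total.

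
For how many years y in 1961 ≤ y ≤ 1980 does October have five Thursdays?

8

October has 31 days; it has five Thursdays when Thursday falls among the first (month-length − 28) days — i.e. when October 1 is one of Thursday/Wednesday/Tuesday.
October 1 by year: 1961:Sun 1962:Mon 1963:Tue✓ 1964:Thu✓ 1965:Fri 1966:Sat 1967:Sun 1968:Tue✓ 1969:Wed✓ 1970:Thu✓ 1971:Fri 1972:Sun 1973:Mon 1974:Tue✓ 1975:Wed✓ 1976:Fri 1977:Sat 1978:Sun 1979:Mon 1980:Wed✓
Years with five Thursdays: 1963, 1964, 1968, 1969, 1970, 1974, 1975, 1980 → 8.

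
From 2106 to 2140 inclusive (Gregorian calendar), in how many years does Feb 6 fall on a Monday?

Track Feb 6's weekday year by year (advancing +1, or +2 across a Feb 29):
  2106: Sat  2107: Sun (+1)  2108: Mon (+1) ✓  2109: Wed (+2)  2110: Thu (+1)
  2111: Fri (+1)  2112: Sat (+1)  2113: Mon (+2) ✓  2114: Tue (+1)  2115: Wed (+1)
  2116: Thu (+1)  2117: Sat (+2)  2118: Sun (+1)  2119: Mon (+1) ✓  … (7 more years) …
  2127: Thu (+1)  2128: Fri (+1)  2129: Sun (+2)  2130: Mon (+1) ✓  2131: Tue (+1)
  2132: Wed (+1)  2133: Fri (+2)  2134: Sat (+1)  2135: Sun (+1)  2136: Mon (+1) ✓
  2137: Wed (+2)  2138: Thu (+1)  2139: Fri (+1)  2140: Sat (+1)
Monday years: 2108, 2113, 2119, 2130, 2136 — 5 in total.

5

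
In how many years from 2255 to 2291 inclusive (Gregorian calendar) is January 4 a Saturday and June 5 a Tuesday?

Check each year's weekday for January 4 and June 5:
  2255: Thu/Tue  2256: Fri/Thu  2257: Sun/Fri  2258: Mon/Sat  2259: Tue/Sun  2260: Wed/Tue  2261: Fri/Wed  2262: Sat/Thu  2263: Sun/Fri  2264: Mon/Sun  2265: Wed/Mon  2266: Thu/Tue  2267: Fri/Wed  2268: Sat/Fri  …(9 more)…  2278: Fri/Wed  2279: Sat/Thu  2280: Sun/Sat  2281: Tue/Sun  2282: Wed/Mon  2283: Thu/Tue  2284: Fri/Thu  2285: Sun/Fri  2286: Mon/Sat  2287: Tue/Sun  2288: Wed/Tue  2289: Fri/Wed  2290: Sat/Thu  2291: Sun/Fri
Both conditions hold in: no year — 0.

0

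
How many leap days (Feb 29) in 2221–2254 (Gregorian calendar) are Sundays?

2

Leap years in 2221–2254: 8 of them.
Feb 29 weekday advances by 5 (mod 7) from one leap year to the next four years later (or differs when a century non-leap intervenes).
Leap-day weekdays: 2224:Sun✓ 2228:Fri 2232:Wed 2236:Mon 2240:Sat 2244:Thu 2248:Tue 2252:Sun✓
Sunday: 2224, 2252 → 2.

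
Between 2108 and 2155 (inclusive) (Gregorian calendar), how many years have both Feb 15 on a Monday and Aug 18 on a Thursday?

2

Check each year's weekday for Feb 15 and Aug 18:
  2108: Wed/Sat  2109: Fri/Sun  2110: Sat/Mon  2111: Sun/Tue  2112: Mon/Thu ✓  2113: Wed/Fri  2114: Thu/Sat  2115: Fri/Sun  2116: Sat/Tue  2117: Mon/Wed  2118: Tue/Thu  2119: Wed/Fri  2120: Thu/Sun  2121: Sat/Mon  …(20 more)…  2142: Thu/Sat  2143: Fri/Sun  2144: Sat/Tue  2145: Mon/Wed  2146: Tue/Thu  2147: Wed/Fri  2148: Thu/Sun  2149: Sat/Mon  2150: Sun/Tue  2151: Mon/Wed  2152: Tue/Fri  2153: Thu/Sat  2154: Fri/Sun  2155: Sat/Mon
Both conditions hold in: 2112, 2140 — 2.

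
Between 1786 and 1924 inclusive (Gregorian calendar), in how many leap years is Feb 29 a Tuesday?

4

Leap years in 1786–1924: 33 of them.
Feb 29 weekday advances by 5 (mod 7) from one leap year to the next four years later (or differs when a century non-leap intervenes).
Leap-day weekdays: 1788:Fri 1792:Wed 1796:Mon 1804:Wed 1808:Mon 1812:Sat 1816:Thu 1820:Tue✓ 1824:Sun 1828:Fri 1832:Wed 1836:Mon 1840:Sat …(7 more)… 1872:Thu 1876:Tue✓ 1880:Sun 1884:Fri 1888:Wed 1892:Mon 1896:Sat 1904:Mon 1908:Sat 1912:Thu 1916:Tue✓ 1920:Sun 1924:Fri
Tuesday: 1820, 1848, 1876, 1916 → 4.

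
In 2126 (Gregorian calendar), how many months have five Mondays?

4

A month of length L has five Mondays iff its first Monday is on day ≤ L−28 (so day 1–3 in a 31-day month, 1–2 in a 30-day month, day 1 in a leap February).
Checking each month of 2126: Jan starts Tue (31d); Feb starts Fri (28d); Mar starts Fri (31d); Apr starts Mon (30d) ✓; May starts Wed (31d); Jun starts Sat (30d); Jul starts Mon (31d) ✓; Aug starts Thu (31d); Sep starts Sun (30d) ✓; Oct starts Tue (31d); Nov starts Fri (30d); Dec starts Sun (31d) ✓.
Five-Monday months: April, July, September, December → 4.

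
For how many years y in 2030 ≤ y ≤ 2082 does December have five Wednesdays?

23

December has 31 days; it has five Wednesdays when Wednesday falls among the first (month-length − 28) days — i.e. when December 1 is one of Wednesday/Tuesday/Monday.
December 1 by year: 2030:Sun 2031:Mon✓ 2032:Wed✓ 2033:Thu 2034:Fri 2035:Sat 2036:Mon✓ 2037:Tue✓ 2038:Wed✓ 2039:Thu 2040:Sat 2041:Sun 2042:Mon✓ 2043:Tue✓ 2044:Thu …(23 more)… 2068:Sat 2069:Sun 2070:Mon✓ 2071:Tue✓ 2072:Thu 2073:Fri 2074:Sat 2075:Sun 2076:Tue✓ 2077:Wed✓ 2078:Thu 2079:Fri 2080:Sun 2081:Mon✓ 2082:Tue✓
Years with five Wednesdays: 2031, 2032, 2036, 2037, 2038, 2042, 2043, 2048, 2049, 2053, 2054, 2055, 2059, 2060, 2064, 2065, 2066, 2070, 2071, 2076, 2077, 2081, 2082 → 23.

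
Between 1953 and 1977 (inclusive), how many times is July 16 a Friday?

Track July 16's weekday year by year (advancing +1, or +2 across a Feb 29):
  1953: Thu  1954: Fri (+1) ✓  1955: Sat (+1)  1956: Mon (+2)  1957: Tue (+1)
  1958: Wed (+1)  1959: Thu (+1)  1960: Sat (+2)  1961: Sun (+1)  1962: Mon (+1)
  1963: Tue (+1)  1964: Thu (+2)  1965: Fri (+1) ✓  1966: Sat (+1)  1967: Sun (+1)
  1968: Tue (+2)  1969: Wed (+1)  1970: Thu (+1)  1971: Fri (+1) ✓  1972: Sun (+2)
  1973: Mon (+1)  1974: Tue (+1)  1975: Wed (+1)  1976: Fri (+2) ✓  1977: Sat (+1)
Friday years: 1954, 1965, 1971, 1976 — 4 in total.

4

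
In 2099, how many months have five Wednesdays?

4

A month of length L has five Wednesdays iff its first Wednesday is on day ≤ L−28 (so day 1–3 in a 31-day month, 1–2 in a 30-day month, day 1 in a leap February).
Checking each month of 2099: Jan starts Thu (31d); Feb starts Sun (28d); Mar starts Sun (31d); Apr starts Wed (30d) ✓; May starts Fri (31d); Jun starts Mon (30d); Jul starts Wed (31d) ✓; Aug starts Sat (31d); Sep starts Tue (30d) ✓; Oct starts Thu (31d); Nov starts Sun (30d); Dec starts Tue (31d) ✓.
Five-Wednesday months: April, July, September, December → 4.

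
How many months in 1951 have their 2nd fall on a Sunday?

Check the 2nd of each month of 1951: Jan 2: Tue, Feb 2: Fri, Mar 2: Fri, Apr 2: Mon, May 2: Wed, Jun 2: Sat, Jul 2: Mon, Aug 2: Thu, Sep 2: Sun, Oct 2: Tue, Nov 2: Fri, Dec 2: Sun.
Sunday occurs in September, December — 2 months.

2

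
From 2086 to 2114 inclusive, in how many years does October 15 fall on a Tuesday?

Track October 15's weekday year by year (advancing +1, or +2 across a Feb 29):
  2086: Tue ✓  2087: Wed (+1)  2088: Fri (+2)  2089: Sat (+1)  2090: Sun (+1)
  2091: Mon (+1)  2092: Wed (+2)  2093: Thu (+1)  2094: Fri (+1)  2095: Sat (+1)
  2096: Mon (+2)  2097: Tue (+1) ✓  2098: Wed (+1)  2099: Thu (+1)  2100: Fri (+1)
  2101: Sat (+1)  2102: Sun (+1)  2103: Mon (+1)  2104: Wed (+2)  2105: Thu (+1)
  2106: Fri (+1)  2107: Sat (+1)  2108: Mon (+2)  2109: Tue (+1) ✓  2110: Wed (+1)
  2111: Thu (+1)  2112: Sat (+2)  2113: Sun (+1)  2114: Mon (+1)
Tuesday years: 2086, 2097, 2109 — 3 in total.

3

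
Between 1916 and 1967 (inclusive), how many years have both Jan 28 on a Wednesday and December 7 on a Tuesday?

2

Check each year's weekday for Jan 28 and December 7:
  1916: Fri/Thu  1917: Sun/Fri  1918: Mon/Sat  1919: Tue/Sun  1920: Wed/Tue ✓  1921: Fri/Wed  1922: Sat/Thu  1923: Sun/Fri  1924: Mon/Sun  1925: Wed/Mon  1926: Thu/Tue  1927: Fri/Wed  1928: Sat/Fri  1929: Mon/Sat  …(24 more)…  1954: Thu/Tue  1955: Fri/Wed  1956: Sat/Fri  1957: Mon/Sat  1958: Tue/Sun  1959: Wed/Mon  1960: Thu/Wed  1961: Sat/Thu  1962: Sun/Fri  1963: Mon/Sat  1964: Tue/Mon  1965: Thu/Tue  1966: Fri/Wed  1967: Sat/Thu
Both conditions hold in: 1920, 1948 — 2.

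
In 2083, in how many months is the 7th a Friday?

Check the 7th of each month of 2083: Jan 7: Thu, Feb 7: Sun, Mar 7: Sun, Apr 7: Wed, May 7: Fri, Jun 7: Mon, Jul 7: Wed, Aug 7: Sat, Sep 7: Tue, Oct 7: Thu, Nov 7: Sun, Dec 7: Tue.
Friday occurs in May — 1 month.

1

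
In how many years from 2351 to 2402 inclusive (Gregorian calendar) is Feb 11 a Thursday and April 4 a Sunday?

Check each year's weekday for Feb 11 and April 4:
  2351: Sun/Wed  2352: Mon/Fri  2353: Wed/Sat  2354: Thu/Sun ✓  2355: Fri/Mon  2356: Sat/Wed  2357: Mon/Thu  2358: Tue/Fri  2359: Wed/Sat  2360: Thu/Mon  2361: Sat/Tue  2362: Sun/Wed  2363: Mon/Thu  2364: Tue/Sat  …(24 more)…  2389: Sat/Tue  2390: Sun/Wed  2391: Mon/Thu  2392: Tue/Sat  2393: Thu/Sun ✓  2394: Fri/Mon  2395: Sat/Tue  2396: Sun/Thu  2397: Tue/Fri  2398: Wed/Sat  2399: Thu/Sun ✓  2400: Fri/Tue  2401: Sun/Wed  2402: Mon/Thu
Both conditions hold in: 2354, 2365, 2371, 2382, 2393, 2399 — 6.

6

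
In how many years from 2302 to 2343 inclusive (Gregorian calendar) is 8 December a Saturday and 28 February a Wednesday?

4

Check each year's weekday for 8 December and 28 February:
  2302: Mon/Fri  2303: Tue/Sat  2304: Thu/Sun  2305: Fri/Tue  2306: Sat/Wed ✓  2307: Sun/Thu  2308: Tue/Fri  2309: Wed/Sun  2310: Thu/Mon  2311: Fri/Tue  2312: Sun/Wed  2313: Mon/Fri  2314: Tue/Sat  2315: Wed/Sun  …(14 more)…  2330: Mon/Fri  2331: Tue/Sat  2332: Thu/Sun  2333: Fri/Tue  2334: Sat/Wed ✓  2335: Sun/Thu  2336: Tue/Fri  2337: Wed/Sun  2338: Thu/Mon  2339: Fri/Tue  2340: Sun/Wed  2341: Mon/Fri  2342: Tue/Sat  2343: Wed/Sun
Both conditions hold in: 2306, 2317, 2323, 2334 — 4.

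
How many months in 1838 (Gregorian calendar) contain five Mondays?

A month of length L has five Mondays iff its first Monday is on day ≤ L−28 (so day 1–3 in a 31-day month, 1–2 in a 30-day month, day 1 in a leap February).
Checking each month of 1838: Jan starts Mon (31d) ✓; Feb starts Thu (28d); Mar starts Thu (31d); Apr starts Sun (30d) ✓; May starts Tue (31d); Jun starts Fri (30d); Jul starts Sun (31d) ✓; Aug starts Wed (31d); Sep starts Sat (30d); Oct starts Mon (31d) ✓; Nov starts Thu (30d); Dec starts Sat (31d) ✓.
Five-Monday months: January, April, July, October, December → 5.

5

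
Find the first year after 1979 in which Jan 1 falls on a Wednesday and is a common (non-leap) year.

Jan 1 advances by 2 weekdays after a leap year and by 1 after a common year.
1979: Jan 1 is Monday.
1980: Tuesday (leap)
1981: Thursday
1982: Friday
1983: Saturday
1984: Sunday (leap)
1985: Tuesday
1986: Wednesday
1986 begins on a Wednesday and is a common year.

1986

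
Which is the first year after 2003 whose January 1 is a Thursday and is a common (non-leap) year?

Jan 1 advances by 2 weekdays after a leap year and by 1 after a common year.
2003: Jan 1 is Wednesday.
2004: Thursday (leap)
2005: Saturday
2006: Sunday
2007: Monday
2008: Tuesday (leap)
2009: Thursday
2009 begins on a Thursday and is a common year.

2009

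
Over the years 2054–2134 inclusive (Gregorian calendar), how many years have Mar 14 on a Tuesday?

Track Mar 14's weekday year by year (advancing +1, or +2 across a Feb 29):
  2054: Sat  2055: Sun (+1)  2056: Tue (+2) ✓  2057: Wed (+1)  2058: Thu (+1)
  2059: Fri (+1)  2060: Sun (+2)  2061: Mon (+1)  2062: Tue (+1) ✓  2063: Wed (+1)
  2064: Fri (+2)  2065: Sat (+1)  2066: Sun (+1)  2067: Mon (+1)  … (53 more years) …
  2121: Fri (+1)  2122: Sat (+1)  2123: Sun (+1)  2124: Tue (+2) ✓  2125: Wed (+1)
  2126: Thu (+1)  2127: Fri (+1)  2128: Sun (+2)  2129: Mon (+1)  2130: Tue (+1) ✓
  2131: Wed (+1)  2132: Fri (+2)  2133: Sat (+1)  2134: Sun (+1)
Tuesday years: 2056, 2062, 2073, 2079, 2084, 2090, 2102, 2113, 2119, 2124, 2130 — 11 in total.

11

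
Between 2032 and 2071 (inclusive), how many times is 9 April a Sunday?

5

Track 9 April's weekday year by year (advancing +1, or +2 across a Feb 29):
  2032: Fri  2033: Sat (+1)  2034: Sun (+1) ✓  2035: Mon (+1)  2036: Wed (+2)
  2037: Thu (+1)  2038: Fri (+1)  2039: Sat (+1)  2040: Mon (+2)  2041: Tue (+1)
  2042: Wed (+1)  2043: Thu (+1)  2044: Sat (+2)  2045: Sun (+1) ✓  … (12 more years) …
  2058: Tue (+1)  2059: Wed (+1)  2060: Fri (+2)  2061: Sat (+1)  2062: Sun (+1) ✓
  2063: Mon (+1)  2064: Wed (+2)  2065: Thu (+1)  2066: Fri (+1)  2067: Sat (+1)
  2068: Mon (+2)  2069: Tue (+1)  2070: Wed (+1)  2071: Thu (+1)
Sunday years: 2034, 2045, 2051, 2056, 2062 — 5 in total.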